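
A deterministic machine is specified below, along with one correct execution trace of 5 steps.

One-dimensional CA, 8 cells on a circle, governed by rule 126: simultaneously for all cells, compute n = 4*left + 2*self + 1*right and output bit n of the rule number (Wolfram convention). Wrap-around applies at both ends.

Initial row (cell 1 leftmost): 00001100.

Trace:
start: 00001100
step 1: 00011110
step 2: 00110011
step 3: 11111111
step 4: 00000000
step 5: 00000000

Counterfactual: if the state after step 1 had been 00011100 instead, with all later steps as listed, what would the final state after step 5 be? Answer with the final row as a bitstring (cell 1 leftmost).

state after step 1 := 00011100
step 2: 00110110
step 3: 01111111
step 4: 11000001
step 5: 01100011

01100011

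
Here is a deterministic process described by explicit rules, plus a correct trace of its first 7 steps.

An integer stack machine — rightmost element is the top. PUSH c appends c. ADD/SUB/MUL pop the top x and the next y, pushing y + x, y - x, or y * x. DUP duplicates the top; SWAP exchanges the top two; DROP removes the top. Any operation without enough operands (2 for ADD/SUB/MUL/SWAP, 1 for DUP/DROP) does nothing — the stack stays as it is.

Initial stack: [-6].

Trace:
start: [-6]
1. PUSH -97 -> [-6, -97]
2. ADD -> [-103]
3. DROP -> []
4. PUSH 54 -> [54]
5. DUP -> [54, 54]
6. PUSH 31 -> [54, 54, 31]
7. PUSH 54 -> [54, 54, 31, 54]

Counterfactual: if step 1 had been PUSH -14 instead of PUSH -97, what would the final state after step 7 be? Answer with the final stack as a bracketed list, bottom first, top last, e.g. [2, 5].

(re-executing from step 1 with the substitution; state before step 1: [-6])
1. PUSH -14 -> [-6, -14]
2. ADD -> [-20]
3. DROP -> []
4. PUSH 54 -> [54]
5. DUP -> [54, 54]
6. PUSH 31 -> [54, 54, 31]
7. PUSH 54 -> [54, 54, 31, 54]

[54, 54, 31, 54]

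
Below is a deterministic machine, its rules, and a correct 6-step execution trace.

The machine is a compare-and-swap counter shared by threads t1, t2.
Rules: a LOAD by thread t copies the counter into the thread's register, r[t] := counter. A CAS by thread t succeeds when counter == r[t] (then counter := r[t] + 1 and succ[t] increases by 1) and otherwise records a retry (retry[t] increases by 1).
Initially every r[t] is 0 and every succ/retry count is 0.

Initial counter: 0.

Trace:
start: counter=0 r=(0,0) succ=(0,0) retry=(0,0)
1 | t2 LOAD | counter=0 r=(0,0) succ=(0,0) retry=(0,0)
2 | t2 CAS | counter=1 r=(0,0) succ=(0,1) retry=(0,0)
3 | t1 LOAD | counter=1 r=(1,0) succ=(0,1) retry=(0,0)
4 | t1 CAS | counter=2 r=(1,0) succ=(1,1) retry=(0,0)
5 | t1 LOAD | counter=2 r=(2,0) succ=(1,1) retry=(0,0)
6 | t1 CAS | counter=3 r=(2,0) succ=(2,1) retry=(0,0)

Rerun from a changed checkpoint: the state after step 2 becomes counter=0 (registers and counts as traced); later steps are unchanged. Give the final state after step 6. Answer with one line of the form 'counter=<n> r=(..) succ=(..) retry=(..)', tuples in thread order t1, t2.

counter=2 r=(1,0) succ=(2,1) retry=(0,0)

state after step 2 := counter=0 r=(0,0) succ=(0,1) retry=(0,0)
3 | t1 LOAD | counter=0 r=(0,0) succ=(0,1) retry=(0,0)
4 | t1 CAS | counter=1 r=(0,0) succ=(1,1) retry=(0,0)
5 | t1 LOAD | counter=1 r=(1,0) succ=(1,1) retry=(0,0)
6 | t1 CAS | counter=2 r=(1,0) succ=(2,1) retry=(0,0)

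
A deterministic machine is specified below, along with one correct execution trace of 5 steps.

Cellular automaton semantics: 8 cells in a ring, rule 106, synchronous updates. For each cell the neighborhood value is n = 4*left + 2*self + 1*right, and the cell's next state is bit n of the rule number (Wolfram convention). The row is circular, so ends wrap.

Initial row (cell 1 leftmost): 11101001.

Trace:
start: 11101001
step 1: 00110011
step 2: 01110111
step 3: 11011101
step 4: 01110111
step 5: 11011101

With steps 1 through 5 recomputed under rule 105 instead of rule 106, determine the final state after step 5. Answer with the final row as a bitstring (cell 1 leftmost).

(re-executing steps 1..5 under rule 105; state before step 1: 11101001)
step 1: 00110001
step 2: 00110100
step 3: 10111001
step 4: 11101001
step 5: 00110001

00110001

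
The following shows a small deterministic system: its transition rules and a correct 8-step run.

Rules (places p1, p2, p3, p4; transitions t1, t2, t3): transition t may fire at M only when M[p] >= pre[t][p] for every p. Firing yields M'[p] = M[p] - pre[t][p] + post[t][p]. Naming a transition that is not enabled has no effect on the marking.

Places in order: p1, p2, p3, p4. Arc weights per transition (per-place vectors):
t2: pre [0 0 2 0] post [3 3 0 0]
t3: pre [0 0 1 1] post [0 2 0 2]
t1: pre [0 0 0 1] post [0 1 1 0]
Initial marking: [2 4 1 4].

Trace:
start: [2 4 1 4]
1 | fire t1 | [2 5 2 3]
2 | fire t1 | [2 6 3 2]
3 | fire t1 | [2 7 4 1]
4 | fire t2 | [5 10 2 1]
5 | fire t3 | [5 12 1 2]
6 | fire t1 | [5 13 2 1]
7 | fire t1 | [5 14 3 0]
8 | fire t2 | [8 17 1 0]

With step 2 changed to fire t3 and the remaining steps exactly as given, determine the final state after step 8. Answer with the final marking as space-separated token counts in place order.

8 16 0 1

(re-executing from step 2 with the substitution; state before step 2: [2 5 2 3])
2 | fire t3 | [2 7 1 4]
3 | fire t1 | [2 8 2 3]
4 | fire t2 | [5 11 0 3]
5 | fire t3 | [5 11 0 3]
6 | fire t1 | [5 12 1 2]
7 | fire t1 | [5 13 2 1]
8 | fire t2 | [8 16 0 1]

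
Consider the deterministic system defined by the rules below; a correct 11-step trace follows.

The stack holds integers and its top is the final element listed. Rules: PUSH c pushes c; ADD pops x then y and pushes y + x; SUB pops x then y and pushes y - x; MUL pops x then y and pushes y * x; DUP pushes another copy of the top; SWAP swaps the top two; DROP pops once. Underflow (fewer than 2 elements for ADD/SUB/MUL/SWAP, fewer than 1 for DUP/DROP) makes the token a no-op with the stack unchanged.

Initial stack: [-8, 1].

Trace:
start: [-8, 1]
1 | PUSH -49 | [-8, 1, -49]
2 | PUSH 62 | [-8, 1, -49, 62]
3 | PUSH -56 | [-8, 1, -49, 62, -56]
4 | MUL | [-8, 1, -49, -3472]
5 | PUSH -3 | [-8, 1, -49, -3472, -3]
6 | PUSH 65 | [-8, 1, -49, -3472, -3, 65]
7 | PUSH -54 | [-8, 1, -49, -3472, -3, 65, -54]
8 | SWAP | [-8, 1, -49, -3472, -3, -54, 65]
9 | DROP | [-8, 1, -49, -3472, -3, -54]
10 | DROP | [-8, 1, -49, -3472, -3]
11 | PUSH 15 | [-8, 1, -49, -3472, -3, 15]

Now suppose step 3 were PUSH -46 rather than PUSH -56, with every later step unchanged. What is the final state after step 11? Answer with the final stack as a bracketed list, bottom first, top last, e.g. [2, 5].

[-8, 1, -49, -2852, -3, 15]

(re-executing from step 3 with the substitution; state before step 3: [-8, 1, -49, 62])
3 | PUSH -46 | [-8, 1, -49, 62, -46]
4 | MUL | [-8, 1, -49, -2852]
5 | PUSH -3 | [-8, 1, -49, -2852, -3]
6 | PUSH 65 | [-8, 1, -49, -2852, -3, 65]
7 | PUSH -54 | [-8, 1, -49, -2852, -3, 65, -54]
8 | SWAP | [-8, 1, -49, -2852, -3, -54, 65]
9 | DROP | [-8, 1, -49, -2852, -3, -54]
10 | DROP | [-8, 1, -49, -2852, -3]
11 | PUSH 15 | [-8, 1, -49, -2852, -3, 15]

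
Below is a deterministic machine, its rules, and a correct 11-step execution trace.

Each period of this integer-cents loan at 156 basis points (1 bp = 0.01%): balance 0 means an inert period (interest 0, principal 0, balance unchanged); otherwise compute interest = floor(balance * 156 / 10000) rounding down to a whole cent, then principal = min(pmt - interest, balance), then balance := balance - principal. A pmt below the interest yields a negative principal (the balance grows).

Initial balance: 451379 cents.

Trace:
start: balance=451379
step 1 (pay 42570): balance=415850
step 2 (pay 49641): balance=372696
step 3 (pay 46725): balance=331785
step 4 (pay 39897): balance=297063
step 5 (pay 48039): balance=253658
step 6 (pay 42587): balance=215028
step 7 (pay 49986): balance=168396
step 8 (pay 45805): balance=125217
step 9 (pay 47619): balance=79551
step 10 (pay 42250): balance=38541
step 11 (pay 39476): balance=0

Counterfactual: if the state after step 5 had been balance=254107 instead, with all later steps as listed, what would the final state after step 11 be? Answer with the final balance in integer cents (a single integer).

159

state after step 5 := balance=254107
step 6 (pay 42587): balance=215484
step 7 (pay 49986): balance=168859
step 8 (pay 45805): balance=125688
step 9 (pay 47619): balance=80029
step 10 (pay 42250): balance=39027
step 11 (pay 39476): balance=159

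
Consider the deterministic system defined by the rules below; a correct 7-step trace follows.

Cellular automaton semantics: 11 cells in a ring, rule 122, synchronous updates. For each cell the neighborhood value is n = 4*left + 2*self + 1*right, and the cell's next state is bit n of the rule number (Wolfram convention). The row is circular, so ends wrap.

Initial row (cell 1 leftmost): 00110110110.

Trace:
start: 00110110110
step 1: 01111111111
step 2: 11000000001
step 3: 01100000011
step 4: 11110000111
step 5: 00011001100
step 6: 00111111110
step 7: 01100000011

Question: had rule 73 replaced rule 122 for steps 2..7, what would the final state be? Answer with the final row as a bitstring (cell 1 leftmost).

(re-executing steps 2..7 under rule 73; state before step 2: 01111111111)
step 2: 01000000001
step 3: 00011111100
step 4: 11010000101
step 5: 01000110001
step 6: 00010110100
step 7: 11000110001

11000110001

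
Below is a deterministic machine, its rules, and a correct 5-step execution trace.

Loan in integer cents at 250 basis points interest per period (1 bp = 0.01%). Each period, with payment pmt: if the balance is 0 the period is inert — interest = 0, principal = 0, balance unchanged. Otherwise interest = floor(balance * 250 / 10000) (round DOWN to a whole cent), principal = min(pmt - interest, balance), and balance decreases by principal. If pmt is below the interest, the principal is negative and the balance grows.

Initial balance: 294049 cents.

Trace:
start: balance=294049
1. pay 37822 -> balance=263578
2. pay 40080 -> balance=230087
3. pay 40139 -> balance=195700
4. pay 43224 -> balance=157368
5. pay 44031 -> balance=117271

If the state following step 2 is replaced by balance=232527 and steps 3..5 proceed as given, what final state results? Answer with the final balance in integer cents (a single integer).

state after step 2 := balance=232527
3. pay 40139 -> balance=198201
4. pay 43224 -> balance=159932
5. pay 44031 -> balance=119899

119899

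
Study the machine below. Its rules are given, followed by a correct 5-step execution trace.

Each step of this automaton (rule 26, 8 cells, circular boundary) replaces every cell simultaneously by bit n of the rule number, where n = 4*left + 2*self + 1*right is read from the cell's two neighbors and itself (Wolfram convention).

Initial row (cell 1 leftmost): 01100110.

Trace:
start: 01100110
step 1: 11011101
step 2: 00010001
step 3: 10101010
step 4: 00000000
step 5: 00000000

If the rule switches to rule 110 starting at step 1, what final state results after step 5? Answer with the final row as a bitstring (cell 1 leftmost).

11101110

(re-executing steps 1..5 under rule 110; state before step 1: 01100110)
step 1: 11101110
step 2: 10111011
step 3: 11101110
step 4: 10111011
step 5: 11101110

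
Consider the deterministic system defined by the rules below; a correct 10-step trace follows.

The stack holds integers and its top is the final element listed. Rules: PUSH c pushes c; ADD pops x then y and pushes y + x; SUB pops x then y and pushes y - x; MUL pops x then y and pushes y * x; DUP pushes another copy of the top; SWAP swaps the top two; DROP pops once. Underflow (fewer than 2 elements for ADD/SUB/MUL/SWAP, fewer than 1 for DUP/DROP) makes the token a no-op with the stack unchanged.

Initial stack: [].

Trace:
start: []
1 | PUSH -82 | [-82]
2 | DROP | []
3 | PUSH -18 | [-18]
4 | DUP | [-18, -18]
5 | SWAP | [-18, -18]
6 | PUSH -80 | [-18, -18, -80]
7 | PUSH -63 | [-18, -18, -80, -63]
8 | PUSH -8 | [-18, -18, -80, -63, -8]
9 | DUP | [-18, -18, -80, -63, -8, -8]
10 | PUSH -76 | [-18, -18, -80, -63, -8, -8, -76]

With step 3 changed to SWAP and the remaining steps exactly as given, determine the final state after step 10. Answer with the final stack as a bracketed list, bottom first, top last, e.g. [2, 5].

(re-executing from step 3 with the substitution; state before step 3: [])
3 | SWAP | []
4 | DUP | []
5 | SWAP | []
6 | PUSH -80 | [-80]
7 | PUSH -63 | [-80, -63]
8 | PUSH -8 | [-80, -63, -8]
9 | DUP | [-80, -63, -8, -8]
10 | PUSH -76 | [-80, -63, -8, -8, -76]

[-80, -63, -8, -8, -76]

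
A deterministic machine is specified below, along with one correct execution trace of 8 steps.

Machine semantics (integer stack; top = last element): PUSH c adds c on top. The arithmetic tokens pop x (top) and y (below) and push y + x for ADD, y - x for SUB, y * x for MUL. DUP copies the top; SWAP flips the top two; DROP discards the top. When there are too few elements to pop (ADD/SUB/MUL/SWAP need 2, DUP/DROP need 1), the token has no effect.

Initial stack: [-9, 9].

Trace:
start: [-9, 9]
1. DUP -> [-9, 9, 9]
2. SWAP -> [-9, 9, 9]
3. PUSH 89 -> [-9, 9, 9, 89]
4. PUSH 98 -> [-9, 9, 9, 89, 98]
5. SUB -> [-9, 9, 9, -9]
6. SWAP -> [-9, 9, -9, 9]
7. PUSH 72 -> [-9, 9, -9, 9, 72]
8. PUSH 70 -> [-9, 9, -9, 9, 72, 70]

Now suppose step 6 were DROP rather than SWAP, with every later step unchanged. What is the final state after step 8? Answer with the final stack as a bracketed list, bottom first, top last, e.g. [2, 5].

[-9, 9, 9, 72, 70]

(re-executing from step 6 with the substitution; state before step 6: [-9, 9, 9, -9])
6. DROP -> [-9, 9, 9]
7. PUSH 72 -> [-9, 9, 9, 72]
8. PUSH 70 -> [-9, 9, 9, 72, 70]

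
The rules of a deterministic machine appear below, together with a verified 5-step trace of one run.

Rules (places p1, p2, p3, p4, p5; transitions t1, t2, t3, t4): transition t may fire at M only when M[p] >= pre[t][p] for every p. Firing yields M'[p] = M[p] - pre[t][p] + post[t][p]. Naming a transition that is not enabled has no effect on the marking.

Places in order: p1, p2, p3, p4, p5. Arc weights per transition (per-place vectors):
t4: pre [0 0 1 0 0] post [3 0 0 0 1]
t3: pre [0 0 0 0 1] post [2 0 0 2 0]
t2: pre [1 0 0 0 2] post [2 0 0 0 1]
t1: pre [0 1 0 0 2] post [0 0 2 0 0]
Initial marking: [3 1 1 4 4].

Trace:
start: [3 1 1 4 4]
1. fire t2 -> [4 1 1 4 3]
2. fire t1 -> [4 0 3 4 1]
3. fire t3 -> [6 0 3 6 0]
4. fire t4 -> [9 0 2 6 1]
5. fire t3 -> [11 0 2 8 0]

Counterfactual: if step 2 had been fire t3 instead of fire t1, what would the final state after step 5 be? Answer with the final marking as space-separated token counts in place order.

(re-executing from step 2 with the substitution; state before step 2: [4 1 1 4 3])
2. fire t3 -> [6 1 1 6 2]
3. fire t3 -> [8 1 1 8 1]
4. fire t4 -> [11 1 0 8 2]
5. fire t3 -> [13 1 0 10 1]

13 1 0 10 1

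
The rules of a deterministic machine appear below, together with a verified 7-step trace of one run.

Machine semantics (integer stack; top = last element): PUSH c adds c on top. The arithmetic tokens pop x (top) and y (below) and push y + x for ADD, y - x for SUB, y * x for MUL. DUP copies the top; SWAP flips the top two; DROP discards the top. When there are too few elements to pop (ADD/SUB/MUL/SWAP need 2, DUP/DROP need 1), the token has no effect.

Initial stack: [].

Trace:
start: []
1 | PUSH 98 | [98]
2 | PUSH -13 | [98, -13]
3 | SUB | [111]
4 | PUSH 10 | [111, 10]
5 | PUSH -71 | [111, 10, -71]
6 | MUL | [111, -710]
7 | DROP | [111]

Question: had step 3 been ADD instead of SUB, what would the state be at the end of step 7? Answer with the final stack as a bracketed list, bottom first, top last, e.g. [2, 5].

(re-executing from step 3 with the substitution; state before step 3: [98, -13])
3 | ADD | [85]
4 | PUSH 10 | [85, 10]
5 | PUSH -71 | [85, 10, -71]
6 | MUL | [85, -710]
7 | DROP | [85]

[85]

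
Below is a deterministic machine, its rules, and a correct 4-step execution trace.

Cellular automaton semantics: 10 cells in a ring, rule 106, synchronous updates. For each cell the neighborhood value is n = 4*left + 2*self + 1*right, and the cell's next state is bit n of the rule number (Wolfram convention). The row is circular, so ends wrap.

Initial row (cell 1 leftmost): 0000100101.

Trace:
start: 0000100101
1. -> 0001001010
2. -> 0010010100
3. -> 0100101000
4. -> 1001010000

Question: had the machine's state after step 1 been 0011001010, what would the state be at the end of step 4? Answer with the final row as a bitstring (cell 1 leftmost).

1111110001

state after step 1 := 0011001010
2. -> 0111010100
3. -> 1101101000
4. -> 1111110001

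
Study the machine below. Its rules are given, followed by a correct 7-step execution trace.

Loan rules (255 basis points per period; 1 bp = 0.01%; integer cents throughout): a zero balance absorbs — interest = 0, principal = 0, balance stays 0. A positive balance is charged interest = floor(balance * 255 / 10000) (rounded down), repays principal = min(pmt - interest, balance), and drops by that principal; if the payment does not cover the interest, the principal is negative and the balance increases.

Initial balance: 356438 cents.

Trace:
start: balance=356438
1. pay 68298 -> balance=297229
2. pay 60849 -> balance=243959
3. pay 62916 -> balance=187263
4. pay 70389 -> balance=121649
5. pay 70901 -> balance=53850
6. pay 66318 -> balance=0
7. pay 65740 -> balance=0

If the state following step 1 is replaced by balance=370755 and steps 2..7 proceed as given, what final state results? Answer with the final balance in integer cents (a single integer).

state after step 1 := balance=370755
2. pay 60849 -> balance=319360
3. pay 62916 -> balance=264587
4. pay 70389 -> balance=200944
5. pay 70901 -> balance=135167
6. pay 66318 -> balance=72295
7. pay 65740 -> balance=8398

8398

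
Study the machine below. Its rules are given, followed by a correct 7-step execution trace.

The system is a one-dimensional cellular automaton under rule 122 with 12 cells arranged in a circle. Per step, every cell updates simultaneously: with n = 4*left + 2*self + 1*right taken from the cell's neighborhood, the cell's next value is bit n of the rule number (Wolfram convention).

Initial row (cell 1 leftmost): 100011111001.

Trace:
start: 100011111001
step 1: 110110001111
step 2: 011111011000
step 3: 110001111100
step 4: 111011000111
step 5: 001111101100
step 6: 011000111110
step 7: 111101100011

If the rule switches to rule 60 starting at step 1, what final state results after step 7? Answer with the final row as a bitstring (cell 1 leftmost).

(re-executing steps 1..7 under rule 60; state before step 1: 100011111001)
step 1: 010010000101
step 2: 111011000111
step 3: 000110100100
step 4: 000101110110
step 5: 000111001101
step 6: 100100101011
step 7: 010110111110

010110111110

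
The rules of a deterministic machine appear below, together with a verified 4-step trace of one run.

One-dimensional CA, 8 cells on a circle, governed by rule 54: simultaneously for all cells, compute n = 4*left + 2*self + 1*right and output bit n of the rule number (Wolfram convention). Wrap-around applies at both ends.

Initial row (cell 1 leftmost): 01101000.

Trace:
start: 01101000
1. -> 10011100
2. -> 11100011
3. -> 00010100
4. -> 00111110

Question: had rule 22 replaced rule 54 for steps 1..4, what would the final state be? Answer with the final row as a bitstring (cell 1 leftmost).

00100010

(re-executing steps 1..4 under rule 22; state before step 1: 01101000)
1. -> 10001100
2. -> 11010011
3. -> 00011100
4. -> 00100010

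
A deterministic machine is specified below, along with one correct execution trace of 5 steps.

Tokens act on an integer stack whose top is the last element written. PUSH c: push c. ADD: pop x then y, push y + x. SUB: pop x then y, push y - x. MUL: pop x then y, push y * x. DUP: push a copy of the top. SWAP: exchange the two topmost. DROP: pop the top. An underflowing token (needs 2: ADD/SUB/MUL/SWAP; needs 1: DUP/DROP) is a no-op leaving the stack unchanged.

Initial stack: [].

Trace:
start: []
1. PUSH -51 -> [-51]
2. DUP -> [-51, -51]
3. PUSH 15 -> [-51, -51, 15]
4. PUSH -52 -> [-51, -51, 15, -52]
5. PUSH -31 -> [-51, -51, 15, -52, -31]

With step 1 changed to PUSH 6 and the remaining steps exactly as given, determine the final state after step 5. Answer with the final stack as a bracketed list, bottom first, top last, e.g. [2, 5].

[6, 6, 15, -52, -31]

(re-executing from step 1 with the substitution; state before step 1: [])
1. PUSH 6 -> [6]
2. DUP -> [6, 6]
3. PUSH 15 -> [6, 6, 15]
4. PUSH -52 -> [6, 6, 15, -52]
5. PUSH -31 -> [6, 6, 15, -52, -31]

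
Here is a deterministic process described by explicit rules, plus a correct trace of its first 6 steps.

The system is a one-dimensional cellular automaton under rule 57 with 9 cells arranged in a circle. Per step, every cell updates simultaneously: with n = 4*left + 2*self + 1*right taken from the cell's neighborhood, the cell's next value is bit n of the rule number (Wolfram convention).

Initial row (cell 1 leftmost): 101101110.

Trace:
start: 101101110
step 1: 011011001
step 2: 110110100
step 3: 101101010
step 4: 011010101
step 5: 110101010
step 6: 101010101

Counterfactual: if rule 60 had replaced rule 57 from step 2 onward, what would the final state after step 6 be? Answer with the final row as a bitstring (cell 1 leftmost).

100001110

(re-executing steps 2..6 under rule 60; state before step 2: 011011001)
step 2: 110110101
step 3: 001101111
step 4: 101011000
step 5: 111110100
step 6: 100001110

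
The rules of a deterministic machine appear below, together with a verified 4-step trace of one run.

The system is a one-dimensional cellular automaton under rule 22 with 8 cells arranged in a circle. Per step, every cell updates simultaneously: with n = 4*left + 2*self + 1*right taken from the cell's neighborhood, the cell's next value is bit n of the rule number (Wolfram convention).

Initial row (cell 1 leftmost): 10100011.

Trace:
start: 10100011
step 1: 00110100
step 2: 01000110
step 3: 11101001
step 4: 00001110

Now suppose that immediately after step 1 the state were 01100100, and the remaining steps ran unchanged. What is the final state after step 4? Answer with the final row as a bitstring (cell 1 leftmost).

state after step 1 := 01100100
step 2: 10011110
step 3: 11100000
step 4: 00010001

00010001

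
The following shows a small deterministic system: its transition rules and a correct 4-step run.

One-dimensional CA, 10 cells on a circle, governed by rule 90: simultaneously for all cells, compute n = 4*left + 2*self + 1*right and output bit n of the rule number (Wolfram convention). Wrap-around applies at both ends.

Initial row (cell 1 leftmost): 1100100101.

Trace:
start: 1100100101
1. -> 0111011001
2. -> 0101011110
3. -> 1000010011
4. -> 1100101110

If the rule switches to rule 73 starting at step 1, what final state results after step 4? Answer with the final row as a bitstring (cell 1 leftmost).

0100010001

(re-executing steps 1..4 under rule 73; state before step 1: 1100100101)
1. -> 0100000001
2. -> 0001111100
3. -> 1101000101
4. -> 0100010001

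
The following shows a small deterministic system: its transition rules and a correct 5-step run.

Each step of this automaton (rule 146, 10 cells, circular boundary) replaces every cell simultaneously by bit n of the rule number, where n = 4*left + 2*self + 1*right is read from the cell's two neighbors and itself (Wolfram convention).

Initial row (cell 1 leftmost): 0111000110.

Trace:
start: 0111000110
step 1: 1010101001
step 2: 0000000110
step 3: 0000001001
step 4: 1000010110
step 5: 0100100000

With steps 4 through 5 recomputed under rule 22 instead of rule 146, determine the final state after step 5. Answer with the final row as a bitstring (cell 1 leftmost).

0100100000

(re-executing steps 4..5 under rule 22; state before step 4: 0000001001)
step 4: 1000011111
step 5: 0100100000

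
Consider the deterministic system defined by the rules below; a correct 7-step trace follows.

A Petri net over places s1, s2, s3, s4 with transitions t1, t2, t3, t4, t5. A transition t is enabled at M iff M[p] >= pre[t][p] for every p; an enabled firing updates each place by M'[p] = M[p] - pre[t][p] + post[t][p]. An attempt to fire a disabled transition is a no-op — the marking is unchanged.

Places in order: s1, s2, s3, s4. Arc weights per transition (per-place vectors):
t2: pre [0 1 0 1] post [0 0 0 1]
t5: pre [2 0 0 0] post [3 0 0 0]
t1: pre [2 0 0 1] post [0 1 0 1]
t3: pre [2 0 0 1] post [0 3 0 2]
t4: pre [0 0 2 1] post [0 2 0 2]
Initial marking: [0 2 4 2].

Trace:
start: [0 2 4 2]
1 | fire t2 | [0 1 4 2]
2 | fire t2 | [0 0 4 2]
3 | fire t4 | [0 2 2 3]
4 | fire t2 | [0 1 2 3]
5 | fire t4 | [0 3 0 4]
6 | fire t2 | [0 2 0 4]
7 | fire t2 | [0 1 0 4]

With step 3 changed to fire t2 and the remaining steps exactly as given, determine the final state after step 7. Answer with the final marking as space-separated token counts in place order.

(re-executing from step 3 with the substitution; state before step 3: [0 0 4 2])
3 | fire t2 | [0 0 4 2]
4 | fire t2 | [0 0 4 2]
5 | fire t4 | [0 2 2 3]
6 | fire t2 | [0 1 2 3]
7 | fire t2 | [0 0 2 3]

0 0 2 3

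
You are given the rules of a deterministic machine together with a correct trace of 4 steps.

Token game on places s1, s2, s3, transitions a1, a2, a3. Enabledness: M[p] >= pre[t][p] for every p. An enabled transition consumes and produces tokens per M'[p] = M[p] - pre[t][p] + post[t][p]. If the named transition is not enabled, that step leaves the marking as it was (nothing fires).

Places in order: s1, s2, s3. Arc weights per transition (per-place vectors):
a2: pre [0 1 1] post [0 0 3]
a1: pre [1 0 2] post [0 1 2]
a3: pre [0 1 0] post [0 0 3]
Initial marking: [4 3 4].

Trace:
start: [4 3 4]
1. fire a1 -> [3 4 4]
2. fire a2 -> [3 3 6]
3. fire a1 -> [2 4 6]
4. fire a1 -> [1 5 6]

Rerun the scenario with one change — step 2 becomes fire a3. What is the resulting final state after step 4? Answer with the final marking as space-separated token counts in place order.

1 5 7

(re-executing from step 2 with the substitution; state before step 2: [3 4 4])
2. fire a3 -> [3 3 7]
3. fire a1 -> [2 4 7]
4. fire a1 -> [1 5 7]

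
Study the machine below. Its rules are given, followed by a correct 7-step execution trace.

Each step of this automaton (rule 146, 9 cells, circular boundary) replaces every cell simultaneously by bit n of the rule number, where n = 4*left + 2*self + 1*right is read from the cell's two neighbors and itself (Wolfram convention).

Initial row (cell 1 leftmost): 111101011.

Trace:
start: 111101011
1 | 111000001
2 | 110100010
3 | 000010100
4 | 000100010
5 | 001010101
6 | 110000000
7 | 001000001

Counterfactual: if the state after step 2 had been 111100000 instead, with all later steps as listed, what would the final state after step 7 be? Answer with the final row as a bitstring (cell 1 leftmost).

state after step 2 := 111100000
3 | 011010001
4 | 000001010
5 | 000010001
6 | 100101010
7 | 011000000

011000000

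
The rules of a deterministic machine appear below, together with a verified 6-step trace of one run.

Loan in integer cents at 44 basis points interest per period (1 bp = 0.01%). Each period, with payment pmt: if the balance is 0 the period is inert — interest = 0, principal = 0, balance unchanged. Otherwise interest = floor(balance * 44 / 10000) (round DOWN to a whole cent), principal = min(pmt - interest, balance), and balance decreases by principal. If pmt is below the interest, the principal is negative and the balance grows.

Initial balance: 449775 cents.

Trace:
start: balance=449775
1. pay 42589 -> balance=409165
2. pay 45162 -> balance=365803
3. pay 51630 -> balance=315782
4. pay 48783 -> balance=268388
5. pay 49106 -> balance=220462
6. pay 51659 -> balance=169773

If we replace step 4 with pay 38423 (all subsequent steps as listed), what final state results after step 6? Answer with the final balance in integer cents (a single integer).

180224

(re-executing from step 4 with the substitution; state before step 4: balance=315782)
4. pay 38423 -> balance=278748
5. pay 49106 -> balance=230868
6. pay 51659 -> balance=180224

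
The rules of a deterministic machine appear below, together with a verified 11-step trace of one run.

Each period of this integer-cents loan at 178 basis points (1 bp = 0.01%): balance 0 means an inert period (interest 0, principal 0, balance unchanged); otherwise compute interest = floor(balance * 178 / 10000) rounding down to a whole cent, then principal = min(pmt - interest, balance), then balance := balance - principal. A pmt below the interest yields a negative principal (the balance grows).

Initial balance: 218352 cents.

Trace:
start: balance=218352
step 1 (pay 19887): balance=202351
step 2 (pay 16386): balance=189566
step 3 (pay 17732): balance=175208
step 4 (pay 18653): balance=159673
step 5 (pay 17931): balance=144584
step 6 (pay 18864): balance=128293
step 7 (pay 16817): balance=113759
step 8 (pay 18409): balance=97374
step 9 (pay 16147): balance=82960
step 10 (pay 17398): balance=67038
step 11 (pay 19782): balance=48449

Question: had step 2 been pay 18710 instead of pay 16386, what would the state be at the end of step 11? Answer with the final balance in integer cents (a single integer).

(re-executing from step 2 with the substitution; state before step 2: balance=202351)
step 2 (pay 18710): balance=187242
step 3 (pay 17732): balance=172842
step 4 (pay 18653): balance=157265
step 5 (pay 17931): balance=142133
step 6 (pay 18864): balance=125798
step 7 (pay 16817): balance=111220
step 8 (pay 18409): balance=94790
step 9 (pay 16147): balance=80330
step 10 (pay 17398): balance=64361
step 11 (pay 19782): balance=45724

45724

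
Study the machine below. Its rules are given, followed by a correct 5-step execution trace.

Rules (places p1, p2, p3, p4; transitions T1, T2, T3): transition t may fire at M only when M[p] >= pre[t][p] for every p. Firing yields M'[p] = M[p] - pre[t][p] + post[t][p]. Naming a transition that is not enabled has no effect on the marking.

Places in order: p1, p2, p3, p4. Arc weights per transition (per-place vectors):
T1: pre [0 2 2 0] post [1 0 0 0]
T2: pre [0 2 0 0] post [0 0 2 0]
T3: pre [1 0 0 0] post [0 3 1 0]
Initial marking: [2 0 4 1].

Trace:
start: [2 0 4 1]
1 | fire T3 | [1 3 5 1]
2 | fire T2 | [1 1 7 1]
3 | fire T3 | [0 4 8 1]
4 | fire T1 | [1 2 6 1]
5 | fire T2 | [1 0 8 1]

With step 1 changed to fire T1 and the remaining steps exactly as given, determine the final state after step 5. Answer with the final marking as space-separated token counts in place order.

(re-executing from step 1 with the substitution; state before step 1: [2 0 4 1])
1 | fire T1 | [2 0 4 1]
2 | fire T2 | [2 0 4 1]
3 | fire T3 | [1 3 5 1]
4 | fire T1 | [2 1 3 1]
5 | fire T2 | [2 1 3 1]

2 1 3 1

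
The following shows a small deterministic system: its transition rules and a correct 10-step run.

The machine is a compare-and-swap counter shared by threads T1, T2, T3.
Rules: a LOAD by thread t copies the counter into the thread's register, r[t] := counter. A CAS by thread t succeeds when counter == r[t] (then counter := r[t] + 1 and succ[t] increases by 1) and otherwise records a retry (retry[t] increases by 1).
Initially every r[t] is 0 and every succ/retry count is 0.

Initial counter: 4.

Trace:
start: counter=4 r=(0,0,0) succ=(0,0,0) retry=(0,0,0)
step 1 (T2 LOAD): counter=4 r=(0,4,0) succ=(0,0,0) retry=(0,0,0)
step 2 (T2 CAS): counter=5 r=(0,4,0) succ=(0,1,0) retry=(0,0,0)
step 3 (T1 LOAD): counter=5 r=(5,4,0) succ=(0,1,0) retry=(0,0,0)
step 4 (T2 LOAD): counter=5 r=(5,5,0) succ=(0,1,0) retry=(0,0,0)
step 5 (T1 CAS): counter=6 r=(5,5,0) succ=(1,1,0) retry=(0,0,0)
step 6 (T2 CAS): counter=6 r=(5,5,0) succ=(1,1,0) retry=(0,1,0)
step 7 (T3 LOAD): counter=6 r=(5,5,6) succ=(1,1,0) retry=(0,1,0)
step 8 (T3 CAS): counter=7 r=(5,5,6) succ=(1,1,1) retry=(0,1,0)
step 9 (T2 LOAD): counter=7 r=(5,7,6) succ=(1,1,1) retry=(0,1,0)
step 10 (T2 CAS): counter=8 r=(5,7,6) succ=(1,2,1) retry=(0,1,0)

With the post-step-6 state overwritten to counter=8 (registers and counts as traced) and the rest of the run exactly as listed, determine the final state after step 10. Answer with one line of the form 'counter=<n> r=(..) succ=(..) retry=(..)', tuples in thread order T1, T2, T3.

counter=10 r=(5,9,8) succ=(1,2,1) retry=(0,1,0)

state after step 6 := counter=8 r=(5,5,0) succ=(1,1,0) retry=(0,1,0)
step 7 (T3 LOAD): counter=8 r=(5,5,8) succ=(1,1,0) retry=(0,1,0)
step 8 (T3 CAS): counter=9 r=(5,5,8) succ=(1,1,1) retry=(0,1,0)
step 9 (T2 LOAD): counter=9 r=(5,9,8) succ=(1,1,1) retry=(0,1,0)
step 10 (T2 CAS): counter=10 r=(5,9,8) succ=(1,2,1) retry=(0,1,0)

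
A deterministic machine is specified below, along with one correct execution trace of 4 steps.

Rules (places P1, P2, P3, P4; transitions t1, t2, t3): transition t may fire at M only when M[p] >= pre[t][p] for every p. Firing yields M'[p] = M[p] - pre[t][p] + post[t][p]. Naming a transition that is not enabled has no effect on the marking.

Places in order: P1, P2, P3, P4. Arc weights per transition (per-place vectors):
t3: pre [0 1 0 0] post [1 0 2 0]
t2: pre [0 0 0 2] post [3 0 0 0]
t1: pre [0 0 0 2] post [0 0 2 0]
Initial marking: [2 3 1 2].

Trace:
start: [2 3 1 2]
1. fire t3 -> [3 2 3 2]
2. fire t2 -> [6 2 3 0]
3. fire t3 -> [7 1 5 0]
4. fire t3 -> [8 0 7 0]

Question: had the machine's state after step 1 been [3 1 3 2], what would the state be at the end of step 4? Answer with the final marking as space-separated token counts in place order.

state after step 1 := [3 1 3 2]
2. fire t2 -> [6 1 3 0]
3. fire t3 -> [7 0 5 0]
4. fire t3 -> [7 0 5 0]

7 0 5 0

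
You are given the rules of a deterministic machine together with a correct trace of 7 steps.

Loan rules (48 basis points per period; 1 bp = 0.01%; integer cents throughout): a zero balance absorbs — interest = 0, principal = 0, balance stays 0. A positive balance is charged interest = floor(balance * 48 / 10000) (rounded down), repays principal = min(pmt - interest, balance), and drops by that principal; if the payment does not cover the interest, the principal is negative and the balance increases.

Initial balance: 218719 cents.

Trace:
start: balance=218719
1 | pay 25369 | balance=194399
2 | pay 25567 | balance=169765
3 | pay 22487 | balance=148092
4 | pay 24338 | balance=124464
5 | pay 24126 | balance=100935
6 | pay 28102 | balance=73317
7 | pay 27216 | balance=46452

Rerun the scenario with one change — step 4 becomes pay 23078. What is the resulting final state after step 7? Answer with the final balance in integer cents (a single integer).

47731

(re-executing from step 4 with the substitution; state before step 4: balance=148092)
4 | pay 23078 | balance=125724
5 | pay 24126 | balance=102201
6 | pay 28102 | balance=74589
7 | pay 27216 | balance=47731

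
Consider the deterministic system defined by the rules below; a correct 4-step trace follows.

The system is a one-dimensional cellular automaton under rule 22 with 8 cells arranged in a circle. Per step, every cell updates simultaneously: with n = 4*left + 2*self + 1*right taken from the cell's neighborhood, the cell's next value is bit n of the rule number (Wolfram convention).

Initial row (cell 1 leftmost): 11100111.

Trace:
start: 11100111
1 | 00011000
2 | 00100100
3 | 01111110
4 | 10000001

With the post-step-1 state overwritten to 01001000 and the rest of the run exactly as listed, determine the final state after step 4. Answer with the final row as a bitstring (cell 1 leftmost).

10000100

state after step 1 := 01001000
2 | 11111100
3 | 00000011
4 | 10000100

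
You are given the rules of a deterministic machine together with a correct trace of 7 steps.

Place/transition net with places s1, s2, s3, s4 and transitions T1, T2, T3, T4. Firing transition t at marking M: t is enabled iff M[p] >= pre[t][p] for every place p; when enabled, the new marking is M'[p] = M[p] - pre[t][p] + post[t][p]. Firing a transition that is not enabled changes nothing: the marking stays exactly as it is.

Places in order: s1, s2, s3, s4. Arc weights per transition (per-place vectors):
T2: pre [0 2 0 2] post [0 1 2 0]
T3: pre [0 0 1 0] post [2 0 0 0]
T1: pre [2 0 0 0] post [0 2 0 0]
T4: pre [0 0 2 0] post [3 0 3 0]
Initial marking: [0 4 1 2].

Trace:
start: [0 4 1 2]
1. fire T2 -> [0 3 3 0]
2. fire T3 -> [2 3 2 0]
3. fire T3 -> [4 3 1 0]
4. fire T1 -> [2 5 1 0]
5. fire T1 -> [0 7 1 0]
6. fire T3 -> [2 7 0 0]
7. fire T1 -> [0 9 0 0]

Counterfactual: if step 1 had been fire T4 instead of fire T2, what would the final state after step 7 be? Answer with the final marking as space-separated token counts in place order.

0 6 0 2

(re-executing from step 1 with the substitution; state before step 1: [0 4 1 2])
1. fire T4 -> [0 4 1 2]
2. fire T3 -> [2 4 0 2]
3. fire T3 -> [2 4 0 2]
4. fire T1 -> [0 6 0 2]
5. fire T1 -> [0 6 0 2]
6. fire T3 -> [0 6 0 2]
7. fire T1 -> [0 6 0 2]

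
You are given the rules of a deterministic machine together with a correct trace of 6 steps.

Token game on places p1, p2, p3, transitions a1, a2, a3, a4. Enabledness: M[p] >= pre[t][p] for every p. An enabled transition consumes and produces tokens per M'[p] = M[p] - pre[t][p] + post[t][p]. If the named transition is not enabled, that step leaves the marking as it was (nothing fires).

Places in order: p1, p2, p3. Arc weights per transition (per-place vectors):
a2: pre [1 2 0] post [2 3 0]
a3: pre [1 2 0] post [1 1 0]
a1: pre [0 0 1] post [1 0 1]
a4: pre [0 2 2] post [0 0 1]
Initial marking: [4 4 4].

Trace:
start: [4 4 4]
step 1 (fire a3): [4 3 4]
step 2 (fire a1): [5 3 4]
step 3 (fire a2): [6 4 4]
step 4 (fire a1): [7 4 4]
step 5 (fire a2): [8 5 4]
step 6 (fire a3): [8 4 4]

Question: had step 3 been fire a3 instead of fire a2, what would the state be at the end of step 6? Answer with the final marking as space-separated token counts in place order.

(re-executing from step 3 with the substitution; state before step 3: [5 3 4])
step 3 (fire a3): [5 2 4]
step 4 (fire a1): [6 2 4]
step 5 (fire a2): [7 3 4]
step 6 (fire a3): [7 2 4]

7 2 4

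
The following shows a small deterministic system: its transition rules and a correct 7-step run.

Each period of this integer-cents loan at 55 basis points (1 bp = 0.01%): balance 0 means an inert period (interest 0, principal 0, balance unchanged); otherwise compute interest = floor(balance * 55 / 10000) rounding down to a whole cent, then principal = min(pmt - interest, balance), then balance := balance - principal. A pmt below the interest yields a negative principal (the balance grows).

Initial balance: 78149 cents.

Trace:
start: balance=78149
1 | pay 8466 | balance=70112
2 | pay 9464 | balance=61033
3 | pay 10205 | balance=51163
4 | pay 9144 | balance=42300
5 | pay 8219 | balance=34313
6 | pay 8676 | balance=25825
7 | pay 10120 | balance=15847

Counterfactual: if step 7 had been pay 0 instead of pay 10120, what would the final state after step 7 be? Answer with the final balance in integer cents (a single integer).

(re-executing from step 7 with the substitution; state before step 7: balance=25825)
7 | pay 0 | balance=25967

25967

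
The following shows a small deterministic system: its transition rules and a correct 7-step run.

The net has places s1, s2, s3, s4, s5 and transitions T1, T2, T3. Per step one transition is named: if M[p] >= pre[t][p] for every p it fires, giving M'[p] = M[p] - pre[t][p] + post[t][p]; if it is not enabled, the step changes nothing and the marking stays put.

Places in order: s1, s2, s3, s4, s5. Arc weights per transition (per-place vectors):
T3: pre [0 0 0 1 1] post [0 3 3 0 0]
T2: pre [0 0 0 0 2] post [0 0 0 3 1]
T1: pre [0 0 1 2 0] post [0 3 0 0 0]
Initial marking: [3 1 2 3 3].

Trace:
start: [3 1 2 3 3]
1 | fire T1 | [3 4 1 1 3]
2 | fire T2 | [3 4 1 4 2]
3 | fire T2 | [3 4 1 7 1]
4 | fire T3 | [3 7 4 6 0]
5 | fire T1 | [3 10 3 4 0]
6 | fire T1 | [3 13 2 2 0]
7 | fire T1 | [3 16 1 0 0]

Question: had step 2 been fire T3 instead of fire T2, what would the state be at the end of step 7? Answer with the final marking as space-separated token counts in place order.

3 13 6 0 0

(re-executing from step 2 with the substitution; state before step 2: [3 4 1 1 3])
2 | fire T3 | [3 7 4 0 2]
3 | fire T2 | [3 7 4 3 1]
4 | fire T3 | [3 10 7 2 0]
5 | fire T1 | [3 13 6 0 0]
6 | fire T1 | [3 13 6 0 0]
7 | fire T1 | [3 13 6 0 0]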